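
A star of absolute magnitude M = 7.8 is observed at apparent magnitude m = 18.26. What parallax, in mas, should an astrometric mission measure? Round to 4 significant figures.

m − M = 18.26 − 7.8 = 10.46.
d = 10^((m−M)/5 + 1) = 10^3.092 = 1235.9 pc.
p = 1/d = 1/1235.9 = 0.00080913 arcsec = 0.80913 mas.

0.8091 mas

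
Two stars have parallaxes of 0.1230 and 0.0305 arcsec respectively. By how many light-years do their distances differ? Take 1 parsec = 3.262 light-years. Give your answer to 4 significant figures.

80.43 ly

d_A = 1/0.1230″ = 8.1301 pc; d_B = 1/0.03050″ = 32.787 pc.
|d_B − d_A| = |32.787 − 8.1301| = 24.657 pc = 24.657 × 3.262 ly = 80.431 ly.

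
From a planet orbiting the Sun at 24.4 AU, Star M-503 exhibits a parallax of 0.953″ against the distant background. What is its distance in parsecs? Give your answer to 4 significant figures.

25.60 pc

With baseline B (in AU) and parallax p (in arcsec), d = B/p parsecs.
d = 24.4 / 0.953 = 25.603 pc.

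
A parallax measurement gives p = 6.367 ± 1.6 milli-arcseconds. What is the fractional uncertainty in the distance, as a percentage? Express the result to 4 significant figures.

For d = 1/p, |σ_d/d| = |σ_p/p|.
σ_p/p = 1.6 / 6.367 = 0.2513 = 25.13%.

25.13%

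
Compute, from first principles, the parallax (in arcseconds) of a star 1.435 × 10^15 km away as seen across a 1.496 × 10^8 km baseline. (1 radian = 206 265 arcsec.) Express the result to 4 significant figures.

θ ≈ B/d = (1.496 × 10^8) / (1.435 × 10^15) = 1.0425 × 10^-7 rad.
In arcseconds: 1.0425 × 10^-7 × 206265 = 0.021503″.

0.02150 arcsec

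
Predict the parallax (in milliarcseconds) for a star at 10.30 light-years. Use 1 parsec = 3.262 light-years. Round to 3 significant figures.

317 mas

d = 10.30 ly ÷ 3.262 = 3.1576 pc.
p = 1/d = 1/3.1576 = 0.3167 arcsec.
= 0.3167 × 1000 = 316.7 mas.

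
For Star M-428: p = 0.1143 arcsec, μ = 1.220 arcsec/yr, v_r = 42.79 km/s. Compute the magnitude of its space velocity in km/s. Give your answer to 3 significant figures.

66.3 km/s

d = 1/p = 1/0.1143″ = 8.7489 pc.
v_t = 4.740 μ d = 4.740 × 1.220 × 8.7489 = 50.593 km/s.
v = √(v_r² + v_t²) = √(42.79² + 50.593²) = √4390.64 = 66.262 km/s.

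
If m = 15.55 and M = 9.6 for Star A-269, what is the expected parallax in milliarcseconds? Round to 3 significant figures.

6.46 mas

m − M = 15.55 − 9.6 = 5.95.
d = 10^((m−M)/5 + 1) = 10^2.190 = 154.88 pc.
p = 1/d = 1/154.88 = 0.0064566 arcsec = 6.4566 mas.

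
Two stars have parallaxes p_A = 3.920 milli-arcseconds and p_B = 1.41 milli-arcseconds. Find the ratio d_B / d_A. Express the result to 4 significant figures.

Since d = 1/p, d_B/d_A = p_A/p_B.
= 3.920 / 1.41 = 2.7801.

2.780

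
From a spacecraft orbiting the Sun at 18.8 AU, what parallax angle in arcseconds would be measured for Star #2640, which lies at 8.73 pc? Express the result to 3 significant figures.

p (arcsec) = B (AU) / d (pc).
p = 18.8 / 8.73 = 2.1535 arcsec.

2.15 arcsec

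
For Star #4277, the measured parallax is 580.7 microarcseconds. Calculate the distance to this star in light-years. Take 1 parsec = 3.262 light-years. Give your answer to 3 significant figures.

5620 light years

p = 580.7 microarcseconds = 0.0005807 arcsec.
d = 1/p = 1/0.0005807 = 1722.1 pc.
In light-years: 1722.1 × 3.262 = 5617.5 ly.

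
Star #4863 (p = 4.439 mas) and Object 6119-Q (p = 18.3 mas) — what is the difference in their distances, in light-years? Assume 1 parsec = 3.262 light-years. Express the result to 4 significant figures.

556.6 ly

d_A = 1/0.004439″ = 225.28 pc; d_B = 1/0.01830″ = 54.645 pc.
|d_B − d_A| = |54.645 − 225.28| = 170.64 pc = 170.64 × 3.262 ly = 556.63 ly.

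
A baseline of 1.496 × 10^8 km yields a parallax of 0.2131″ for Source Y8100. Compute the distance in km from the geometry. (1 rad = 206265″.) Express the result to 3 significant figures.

1.45 × 10^14 km

θ = 0.2131″ = 0.2131/206265 = 1.0331 × 10^-6 rad.
d = B/θ = (1.496 × 10^8) / (1.0331 × 10^-6) = 1.4481 × 10^14 km.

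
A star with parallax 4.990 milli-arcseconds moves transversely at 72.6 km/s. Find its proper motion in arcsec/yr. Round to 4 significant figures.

0.07643 arcsec/yr

d = 1/p = 1/0.004990″ = 200.4 pc.
μ = v_t / (4.74 d) = 72.6 / (4.74 × 200.4) = 72.6 / 949.9 = 0.076429 ″/yr.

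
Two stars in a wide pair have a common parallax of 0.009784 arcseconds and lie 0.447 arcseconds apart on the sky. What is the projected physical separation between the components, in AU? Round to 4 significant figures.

d = 1/p = 1/0.009784″ = 102.21 pc.
At distance d (pc), an angle of θ arcsec spans θ·d AU: s = 0.447 × 102.21 = 45.688 AU.

45.69 AU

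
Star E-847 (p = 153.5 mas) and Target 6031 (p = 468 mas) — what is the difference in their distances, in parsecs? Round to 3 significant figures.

d_A = 1/0.1535″ = 6.5147 pc; d_B = 1/0.4680″ = 2.1368 pc.
|d_B − d_A| = |2.1368 − 6.5147| = 4.3779 pc.

4.38 pc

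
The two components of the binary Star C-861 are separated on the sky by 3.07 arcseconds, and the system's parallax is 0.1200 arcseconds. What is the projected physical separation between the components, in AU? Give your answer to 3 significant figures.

25.6 AU

d = 1/p = 1/0.1200″ = 8.3333 pc.
At distance d (pc), an angle of θ arcsec spans θ·d AU: s = 3.07 × 8.3333 = 25.583 AU.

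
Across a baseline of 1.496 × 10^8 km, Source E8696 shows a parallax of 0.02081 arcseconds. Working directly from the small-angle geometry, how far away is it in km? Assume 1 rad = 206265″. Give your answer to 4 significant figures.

θ = 0.02081″ = 0.02081/206265 = 1.0089 × 10^-7 rad.
d = B/θ = (1.496 × 10^8) / (1.0089 × 10^-7) = 1.4828 × 10^15 km.

1.483 × 10^15 km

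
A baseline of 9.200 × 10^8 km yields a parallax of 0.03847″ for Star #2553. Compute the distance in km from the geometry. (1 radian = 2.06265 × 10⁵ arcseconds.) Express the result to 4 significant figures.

θ = 0.03847″ = 0.03847/206265 = 1.8651 × 10^-7 rad.
d = B/θ = (9.200 × 10^8) / (1.8651 × 10^-7) = 4.9327 × 10^15 km.

4.933 × 10^15 km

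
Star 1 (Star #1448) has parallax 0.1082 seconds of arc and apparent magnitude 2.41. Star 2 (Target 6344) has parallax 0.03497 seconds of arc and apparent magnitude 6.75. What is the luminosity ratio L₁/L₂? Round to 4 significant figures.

L₁/L₂ = 5.688

d₁ = 1/p₁ = 1/0.1082″ = 9.2421 pc; d₂ = 1/p₂ = 1/0.03497″ = 28.596 pc.
M₁ = m₁ − 5 log₁₀ d₁ + 5 = 2.41 − 4.8289 + 5 = 2.5811.
M₂ = 6.75 − 7.2815 + 5 = 4.4685.
L₁/L₂ = 10^(0.4(M₂ − M₁)) = 10^(0.4 × 1.8874) = 10^0.75496 = 5.688.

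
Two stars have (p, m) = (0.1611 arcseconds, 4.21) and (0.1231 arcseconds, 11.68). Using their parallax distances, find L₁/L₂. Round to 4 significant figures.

L₁/L₂ = 568.0

d₁ = 1/p₁ = 1/0.1611″ = 6.2073 pc; d₂ = 1/p₂ = 1/0.1231″ = 8.1235 pc.
M₁ = m₁ − 5 log₁₀ d₁ + 5 = 4.21 − 3.9645 + 5 = 5.2455.
M₂ = 11.68 − 4.5487 + 5 = 12.1313.
L₁/L₂ = 10^(0.4(M₂ − M₁)) = 10^(0.4 × 6.8858) = 10^2.75432 = 567.96.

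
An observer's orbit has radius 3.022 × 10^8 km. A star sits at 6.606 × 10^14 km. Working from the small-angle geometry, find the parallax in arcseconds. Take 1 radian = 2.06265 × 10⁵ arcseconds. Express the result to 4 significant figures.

θ ≈ B/d = (3.022 × 10^8) / (6.606 × 10^14) = 4.5746 × 10^-7 rad.
In arcseconds: 4.5746 × 10^-7 × 206265 = 0.094358″.

0.09436 arcsec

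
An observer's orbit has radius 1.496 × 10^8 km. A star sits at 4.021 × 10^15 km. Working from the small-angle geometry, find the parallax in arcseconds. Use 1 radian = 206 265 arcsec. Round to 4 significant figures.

0.007674 arcsec

θ ≈ B/d = (1.496 × 10^8) / (4.021 × 10^15) = 3.7205 × 10^-8 rad.
In arcseconds: 3.7205 × 10^-8 × 206265 = 0.0076741″.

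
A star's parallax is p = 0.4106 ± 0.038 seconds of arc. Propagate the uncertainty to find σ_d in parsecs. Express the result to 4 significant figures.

d = 1/p, so σ_d = σ_p / p².
σ_d = 0.0380 / (0.4106)² = 0.0380 / 0.16859 = 0.2254 pc.

0.2254 pc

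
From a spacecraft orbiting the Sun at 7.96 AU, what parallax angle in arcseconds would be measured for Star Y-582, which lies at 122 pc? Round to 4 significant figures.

0.06525 arcsec

p (arcsec) = B (AU) / d (pc).
p = 7.96 / 122 = 0.065246 arcsec.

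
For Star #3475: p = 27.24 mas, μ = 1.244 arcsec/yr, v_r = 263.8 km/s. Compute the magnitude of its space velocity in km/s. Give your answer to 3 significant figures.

d = 1/p = 1/0.02724″ = 36.711 pc.
v_t = 4.740 μ d = 4.740 × 1.244 × 36.711 = 216.47 km/s.
v = √(v_r² + v_t²) = √(263.8² + 216.47²) = √116450 = 341.25 km/s.

341 km/s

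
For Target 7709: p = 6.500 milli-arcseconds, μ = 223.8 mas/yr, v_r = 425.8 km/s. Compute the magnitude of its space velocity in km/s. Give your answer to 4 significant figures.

d = 1/p = 1/0.006500″ = 153.85 pc.
μ = 223.8 mas/yr = 0.2238 ″/yr.
v_t = 4.740 μ d = 4.740 × 0.2238 × 153.85 = 163.21 km/s.
v = √(v_r² + v_t²) = √(425.8² + 163.21²) = √207943 = 456.01 km/s.

456.0 km/s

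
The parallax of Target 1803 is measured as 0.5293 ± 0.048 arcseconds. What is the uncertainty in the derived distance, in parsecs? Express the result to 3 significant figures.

d = 1/p, so σ_d = σ_p / p².
σ_d = 0.0480 / (0.5293)² = 0.0480 / 0.28016 = 0.17133 pc.

0.171 pc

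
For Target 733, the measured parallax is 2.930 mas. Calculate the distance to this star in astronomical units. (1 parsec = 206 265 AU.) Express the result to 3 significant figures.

7.04 × 10^7 AU

p = 2.930 mas = 0.002930 arcsec.
d = 1/p = 1/0.002930 = 341.3 pc.
In AU: 341.3 × 206265 = 7.0398 × 10^7 AU.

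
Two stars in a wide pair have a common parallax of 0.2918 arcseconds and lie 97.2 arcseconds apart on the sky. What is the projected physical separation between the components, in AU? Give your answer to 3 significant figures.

333 AU

d = 1/p = 1/0.2918″ = 3.427 pc.
At distance d (pc), an angle of θ arcsec spans θ·d AU: s = 97.2 × 3.427 = 333.1 AU.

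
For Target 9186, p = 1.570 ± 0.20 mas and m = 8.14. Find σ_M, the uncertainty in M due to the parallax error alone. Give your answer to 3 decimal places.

M = m − 5 log₁₀ d + 5 = m + 5 log₁₀ p + 5, so ∂M/∂p = 5/(p ln 10).
σ_M = (5/ln 10) · (σ_p/p) = 2.1715 × 0.20/1.570 = 2.1715 × 0.12739 = 0.27663.

σ_M = 0.277 mag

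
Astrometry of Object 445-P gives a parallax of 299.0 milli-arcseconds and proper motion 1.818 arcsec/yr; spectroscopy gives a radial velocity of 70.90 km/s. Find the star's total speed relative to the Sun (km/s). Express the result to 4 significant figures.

76.53 km/s

d = 1/p = 1/0.2990″ = 3.3445 pc.
v_t = 4.740 μ d = 4.740 × 1.818 × 3.3445 = 28.821 km/s.
v = √(v_r² + v_t²) = √(70.90² + 28.821²) = √5857.46 = 76.534 km/s.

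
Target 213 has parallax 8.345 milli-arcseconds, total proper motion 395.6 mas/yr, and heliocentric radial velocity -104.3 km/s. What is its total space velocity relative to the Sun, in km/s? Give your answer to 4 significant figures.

247.7 km/s

d = 1/p = 1/0.008345″ = 119.83 pc.
μ = 395.6 mas/yr = 0.3956 ″/yr.
v_t = 4.740 μ d = 4.740 × 0.3956 × 119.83 = 224.7 km/s.
v = √(v_r² + v_t²) = √((-104.3)² + 224.7²) = √61368.6 = 247.73 km/s.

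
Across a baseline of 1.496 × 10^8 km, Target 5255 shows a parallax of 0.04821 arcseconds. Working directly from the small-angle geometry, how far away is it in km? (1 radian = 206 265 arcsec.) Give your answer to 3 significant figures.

6.40 × 10^14 km

θ = 0.04821″ = 0.04821/206265 = 2.3373 × 10^-7 rad.
d = B/θ = (1.496 × 10^8) / (2.3373 × 10^-7) = 6.4005 × 10^14 km.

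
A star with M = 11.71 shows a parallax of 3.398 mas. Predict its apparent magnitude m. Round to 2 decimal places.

m = 19.05

d = 1/p = 1/0.003398″ = 294.29 pc.
m − M = 5 log₁₀ d − 5 = 5 log₁₀(294.29) − 5 = 12.3439 − 5 = 7.3439.
m = M + (m − M) = 11.71 + 7.3439 = 19.05.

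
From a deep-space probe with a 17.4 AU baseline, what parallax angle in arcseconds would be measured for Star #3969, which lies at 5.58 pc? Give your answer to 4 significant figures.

3.118 arcsec

p (arcsec) = B (AU) / d (pc).
p = 17.4 / 5.58 = 3.1183 arcsec.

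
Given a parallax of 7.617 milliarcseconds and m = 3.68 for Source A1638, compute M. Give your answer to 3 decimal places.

M = -1.911

d = 1/p = 1/0.007617″ = 131.29 pc.
m − M = 5 log₁₀(131.29) − 5 = 10.5912 − 5 = 5.5912.
M = m − (m − M) = 3.68 − 5.5912 = -1.911.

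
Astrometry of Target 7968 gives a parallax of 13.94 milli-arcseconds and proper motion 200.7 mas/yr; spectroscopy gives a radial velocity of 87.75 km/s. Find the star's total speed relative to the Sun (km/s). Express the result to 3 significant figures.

d = 1/p = 1/0.01394″ = 71.736 pc.
μ = 200.7 mas/yr = 0.2007 ″/yr.
v_t = 4.740 μ d = 4.740 × 0.2007 × 71.736 = 68.244 km/s.
v = √(v_r² + v_t²) = √(87.75² + 68.244²) = √12357.3 = 111.16 km/s.

111 km/s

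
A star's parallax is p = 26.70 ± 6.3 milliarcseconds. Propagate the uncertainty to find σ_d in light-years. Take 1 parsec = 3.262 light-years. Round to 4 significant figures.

d = 1/p, so σ_d = σ_p / p².
σ_d = 0.00630 / (0.02670)² = 0.00630 / 0.00071289 = 8.8373 pc = 8.8373 × 3.262 ly = 28.827 ly.

28.83 ly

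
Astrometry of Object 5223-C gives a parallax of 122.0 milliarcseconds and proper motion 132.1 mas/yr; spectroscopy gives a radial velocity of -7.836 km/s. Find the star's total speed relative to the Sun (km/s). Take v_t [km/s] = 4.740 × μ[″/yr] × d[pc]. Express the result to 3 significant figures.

9.37 km/s

d = 1/p = 1/0.1220″ = 8.1967 pc.
μ = 132.1 mas/yr = 0.1321 ″/yr.
v_t = 4.740 μ d = 4.740 × 0.1321 × 8.1967 = 5.1324 km/s.
v = √(v_r² + v_t²) = √((-7.836)² + 5.1324²) = √87.7444 = 9.3672 km/s.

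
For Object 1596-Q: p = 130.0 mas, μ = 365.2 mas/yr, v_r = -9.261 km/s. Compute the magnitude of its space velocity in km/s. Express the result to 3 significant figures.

d = 1/p = 1/0.1300″ = 7.6923 pc.
μ = 365.2 mas/yr = 0.3652 ″/yr.
v_t = 4.740 μ d = 4.740 × 0.3652 × 7.6923 = 13.316 km/s.
v = √(v_r² + v_t²) = √((-9.261)² + 13.316²) = √263.082 = 16.22 km/s.

16.2 km/s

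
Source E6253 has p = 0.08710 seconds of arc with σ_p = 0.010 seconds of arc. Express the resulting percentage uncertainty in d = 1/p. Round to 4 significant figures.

For d = 1/p, |σ_d/d| = |σ_p/p|.
σ_p/p = 0.010 / 0.08710 = 0.11481 = 11.481%.

11.48%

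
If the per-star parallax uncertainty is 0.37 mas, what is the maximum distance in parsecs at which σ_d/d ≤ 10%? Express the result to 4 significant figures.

σ_d/d = σ_p/p, so the condition is σ_p/p ≤ 0.10, i.e. p ≥ σ_p/0.10.
p_min = 0.37/0.10 = 3.7 mas = 0.0037 arcsec.
d_max = 1/p_min = 1/0.0037 = 270.27 pc.

270.3 pc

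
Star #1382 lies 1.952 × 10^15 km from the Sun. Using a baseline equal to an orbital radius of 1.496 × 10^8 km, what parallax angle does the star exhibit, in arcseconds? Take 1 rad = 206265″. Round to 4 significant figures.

θ ≈ B/d = (1.496 × 10^8) / (1.952 × 10^15) = 7.6639 × 10^-8 rad.
In arcseconds: 7.6639 × 10^-8 × 206265 = 0.015808″.

0.01581 arcsec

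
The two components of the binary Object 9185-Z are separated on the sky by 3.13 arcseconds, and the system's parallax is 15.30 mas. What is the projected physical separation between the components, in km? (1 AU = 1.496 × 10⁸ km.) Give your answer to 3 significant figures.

d = 1/p = 1/0.01530″ = 65.359 pc.
At distance d (pc), an angle of θ arcsec spans θ·d AU: s = 3.13 × 65.359 = 204.57 AU.
= 204.57 × 1.496 × 10⁸ km = 3.0604 × 10^10 km.

3.06 × 10^10 km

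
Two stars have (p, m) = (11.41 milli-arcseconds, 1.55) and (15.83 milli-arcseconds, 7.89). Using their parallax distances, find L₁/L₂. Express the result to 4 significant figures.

L₁/L₂ = 661.3

d₁ = 1/p₁ = 1/0.01141″ = 87.642 pc; d₂ = 1/p₂ = 1/0.01583″ = 63.171 pc.
M₁ = m₁ − 5 log₁₀ d₁ + 5 = 1.55 − 9.7136 + 5 = -3.1636.
M₂ = 7.89 − 9.0026 + 5 = 3.8874.
L₁/L₂ = 10^(0.4(M₂ − M₁)) = 10^(0.4 × 7.0510) = 10^2.82040 = 661.3.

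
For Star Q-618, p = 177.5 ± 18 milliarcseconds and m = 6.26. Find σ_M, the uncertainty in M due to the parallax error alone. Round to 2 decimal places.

M = m − 5 log₁₀ d + 5 = m + 5 log₁₀ p + 5, so ∂M/∂p = 5/(p ln 10).
σ_M = (5/ln 10) · (σ_p/p) = 2.1715 × 18/177.5 = 2.1715 × 0.10141 = 0.22021.

σ_M = 0.22 mag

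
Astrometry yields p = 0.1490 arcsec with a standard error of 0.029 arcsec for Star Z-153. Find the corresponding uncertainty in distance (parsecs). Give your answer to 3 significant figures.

d = 1/p, so σ_d = σ_p / p².
σ_d = 0.0290 / (0.1490)² = 0.0290 / 0.022201 = 1.3062 pc.

1.31 pc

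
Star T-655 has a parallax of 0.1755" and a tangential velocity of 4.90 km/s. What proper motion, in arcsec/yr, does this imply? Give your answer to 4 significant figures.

0.1814 arcsec/yr

d = 1/p = 1/0.1755″ = 5.698 pc.
μ = v_t / (4.74 d) = 4.90 / (4.74 × 5.698) = 4.90 / 27.009 = 0.18142 ″/yr.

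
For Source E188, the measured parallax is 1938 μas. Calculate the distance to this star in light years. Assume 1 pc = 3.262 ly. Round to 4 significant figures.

1683 light years

p = 1938 μas = 0.001938 arcsec.
d = 1/p = 1/0.001938 = 516 pc.
In light-years: 516 × 3.262 = 1683.2 ly.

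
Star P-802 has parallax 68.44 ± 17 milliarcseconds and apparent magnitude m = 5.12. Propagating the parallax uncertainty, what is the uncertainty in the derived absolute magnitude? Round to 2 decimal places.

σ_M = 0.54 mag

M = m − 5 log₁₀ d + 5 = m + 5 log₁₀ p + 5, so ∂M/∂p = 5/(p ln 10).
σ_M = (5/ln 10) · (σ_p/p) = 2.1715 × 17/68.44 = 2.1715 × 0.24839 = 0.53938.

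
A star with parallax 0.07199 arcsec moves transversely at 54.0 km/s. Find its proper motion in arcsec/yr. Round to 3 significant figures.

d = 1/p = 1/0.07199″ = 13.891 pc.
μ = v_t / (4.74 d) = 54.0 / (4.74 × 13.891) = 54.0 / 65.843 = 0.82013 ″/yr.

0.820 arcsec/yr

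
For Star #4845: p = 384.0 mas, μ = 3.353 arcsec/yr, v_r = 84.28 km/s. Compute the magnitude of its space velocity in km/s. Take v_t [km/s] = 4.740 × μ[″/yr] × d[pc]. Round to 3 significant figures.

d = 1/p = 1/0.3840″ = 2.6042 pc.
v_t = 4.740 μ d = 4.740 × 3.353 × 2.6042 = 41.389 km/s.
v = √(v_r² + v_t²) = √(84.28² + 41.389²) = √8816.17 = 93.894 km/s.

93.9 km/s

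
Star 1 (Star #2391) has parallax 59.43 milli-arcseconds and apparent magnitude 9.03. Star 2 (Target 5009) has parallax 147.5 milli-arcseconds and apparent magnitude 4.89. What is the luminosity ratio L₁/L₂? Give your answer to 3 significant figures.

d₁ = 1/p₁ = 1/0.05943″ = 16.827 pc; d₂ = 1/p₂ = 1/0.1475″ = 6.7797 pc.
M₁ = m₁ − 5 log₁₀ d₁ + 5 = 9.03 − 6.1300 + 5 = 7.9000.
M₂ = 4.89 − 4.1561 + 5 = 5.7339.
L₁/L₂ = 10^(0.4(M₂ − M₁)) = 10^(0.4 × (-2.1661)) = 10^(-0.86644) = 0.13601.

L₁/L₂ = 0.136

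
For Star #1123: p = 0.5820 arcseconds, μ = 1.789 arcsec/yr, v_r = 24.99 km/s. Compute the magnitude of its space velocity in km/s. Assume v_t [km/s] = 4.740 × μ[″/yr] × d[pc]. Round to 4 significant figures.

d = 1/p = 1/0.5820″ = 1.7182 pc.
v_t = 4.740 μ d = 4.740 × 1.789 × 1.7182 = 14.57 km/s.
v = √(v_r² + v_t²) = √(24.99² + 14.57²) = √836.785 = 28.927 km/s.

28.93 km/s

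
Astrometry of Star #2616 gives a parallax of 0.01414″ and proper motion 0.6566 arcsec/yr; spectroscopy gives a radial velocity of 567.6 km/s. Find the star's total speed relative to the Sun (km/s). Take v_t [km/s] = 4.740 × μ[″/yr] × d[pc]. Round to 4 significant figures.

d = 1/p = 1/0.01414″ = 70.721 pc.
v_t = 4.740 μ d = 4.740 × 0.6566 × 70.721 = 220.1 km/s.
v = √(v_r² + v_t²) = √(567.6² + 220.1²) = √370614 = 608.78 km/s.

608.8 km/s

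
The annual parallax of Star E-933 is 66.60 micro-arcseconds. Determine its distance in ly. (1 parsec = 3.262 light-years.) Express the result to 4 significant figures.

48980 ly

p = 66.60 micro-arcseconds = 0.00006660 arcsec.
d = 1/p = 1/0.00006660 = 15015 pc.
In light-years: 15015 × 3.262 = 48979 ly.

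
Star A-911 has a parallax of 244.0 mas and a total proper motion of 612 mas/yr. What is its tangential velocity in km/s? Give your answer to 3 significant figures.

d = 1/p = 1/0.2440″ = 4.0984 pc.
μ = 612 mas/yr = 0.612 ″/yr.
v_t = 4.74 × μ × d = 4.74 × 0.612 × 4.0984 = 11.889 km/s.

11.9 km/s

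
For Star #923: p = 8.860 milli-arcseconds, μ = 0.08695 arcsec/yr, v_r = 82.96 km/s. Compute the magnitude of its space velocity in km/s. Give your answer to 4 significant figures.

d = 1/p = 1/0.008860″ = 112.87 pc.
v_t = 4.740 μ d = 4.740 × 0.08695 × 112.87 = 46.519 km/s.
v = √(v_r² + v_t²) = √(82.96² + 46.519²) = √9046.38 = 95.112 km/s.

95.11 km/s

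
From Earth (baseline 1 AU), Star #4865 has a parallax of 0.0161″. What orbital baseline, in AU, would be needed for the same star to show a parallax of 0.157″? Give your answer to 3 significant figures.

Parallax scales linearly with baseline: p ∝ B, so B = p_target / p_Earth × 1 AU.
B = 0.157 / 0.0161 = 9.7516 AU.

9.75 AU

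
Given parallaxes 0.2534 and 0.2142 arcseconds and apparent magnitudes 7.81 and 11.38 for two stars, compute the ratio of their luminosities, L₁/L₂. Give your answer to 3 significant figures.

L₁/L₂ = 19.1

d₁ = 1/p₁ = 1/0.2534″ = 3.9463 pc; d₂ = 1/p₂ = 1/0.2142″ = 4.6685 pc.
M₁ = m₁ − 5 log₁₀ d₁ + 5 = 7.81 − 2.9810 + 5 = 9.8290.
M₂ = 11.38 − 3.3459 + 5 = 13.0341.
L₁/L₂ = 10^(0.4(M₂ − M₁)) = 10^(0.4 × 3.2051) = 10^1.28204 = 19.144.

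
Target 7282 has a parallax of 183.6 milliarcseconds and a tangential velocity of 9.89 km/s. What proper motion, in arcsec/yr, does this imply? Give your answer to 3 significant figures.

0.383 arcsec/yr

d = 1/p = 1/0.1836″ = 5.4466 pc.
μ = v_t / (4.74 d) = 9.89 / (4.74 × 5.4466) = 9.89 / 25.817 = 0.38308 ″/yr.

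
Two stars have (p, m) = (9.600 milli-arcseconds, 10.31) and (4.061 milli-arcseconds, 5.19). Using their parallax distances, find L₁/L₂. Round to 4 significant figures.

L₁/L₂ = 0.001602

d₁ = 1/p₁ = 1/0.009600″ = 104.17 pc; d₂ = 1/p₂ = 1/0.004061″ = 246.24 pc.
M₁ = m₁ − 5 log₁₀ d₁ + 5 = 10.31 − 10.0887 + 5 = 5.2213.
M₂ = 5.19 − 11.9568 + 5 = -1.7668.
L₁/L₂ = 10^(0.4(M₂ − M₁)) = 10^(0.4 × (-6.9881)) = 10^(-2.79524) = 0.0016024.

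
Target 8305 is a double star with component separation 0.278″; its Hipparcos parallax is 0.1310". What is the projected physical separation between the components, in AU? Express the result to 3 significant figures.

2.12 AU

d = 1/p = 1/0.1310″ = 7.6336 pc.
At distance d (pc), an angle of θ arcsec spans θ·d AU: s = 0.278 × 7.6336 = 2.1221 AU.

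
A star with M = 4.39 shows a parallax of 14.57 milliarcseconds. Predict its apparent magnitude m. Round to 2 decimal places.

m = 8.57

d = 1/p = 1/0.01457″ = 68.634 pc.
m − M = 5 log₁₀ d − 5 = 5 log₁₀(68.634) − 5 = 9.1827 − 5 = 4.1827.
m = M + (m − M) = 4.39 + 4.1827 = 8.57.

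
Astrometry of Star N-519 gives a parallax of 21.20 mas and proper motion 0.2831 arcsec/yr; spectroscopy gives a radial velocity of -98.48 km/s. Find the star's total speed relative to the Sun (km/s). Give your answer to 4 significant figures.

117.1 km/s

d = 1/p = 1/0.02120″ = 47.17 pc.
v_t = 4.740 μ d = 4.740 × 0.2831 × 47.17 = 63.297 km/s.
v = √(v_r² + v_t²) = √((-98.48)² + 63.297²) = √13704.8 = 117.07 km/s.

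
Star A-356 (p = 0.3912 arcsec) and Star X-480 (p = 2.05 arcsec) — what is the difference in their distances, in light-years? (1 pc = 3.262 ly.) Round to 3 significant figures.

6.75 ly

d_A = 1/0.3912″ = 2.5562 pc; d_B = 1/2.050″ = 0.4878 pc.
|d_B − d_A| = |0.4878 − 2.5562| = 2.0684 pc = 2.0684 × 3.262 ly = 6.7471 ly.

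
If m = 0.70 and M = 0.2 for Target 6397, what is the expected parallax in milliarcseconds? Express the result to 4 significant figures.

79.43 mas

m − M = 0.70 − 0.2 = 0.50.
d = 10^((m−M)/5 + 1) = 10^1.100 = 12.589 pc.
p = 1/d = 1/12.589 = 0.079434 arcsec = 79.434 mas.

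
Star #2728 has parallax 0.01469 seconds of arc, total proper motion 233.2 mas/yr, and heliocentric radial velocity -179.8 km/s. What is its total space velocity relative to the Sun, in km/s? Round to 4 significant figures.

d = 1/p = 1/0.01469″ = 68.074 pc.
μ = 233.2 mas/yr = 0.2332 ″/yr.
v_t = 4.740 μ d = 4.740 × 0.2332 × 68.074 = 75.247 km/s.
v = √(v_r² + v_t²) = √((-179.8)² + 75.247²) = √37990.2 = 194.91 km/s.

194.9 km/s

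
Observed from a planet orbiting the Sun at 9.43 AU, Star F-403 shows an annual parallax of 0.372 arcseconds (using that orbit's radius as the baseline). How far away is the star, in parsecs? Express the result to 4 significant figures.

With baseline B (in AU) and parallax p (in arcsec), d = B/p parsecs.
d = 9.43 / 0.372 = 25.349 pc.

25.35 pc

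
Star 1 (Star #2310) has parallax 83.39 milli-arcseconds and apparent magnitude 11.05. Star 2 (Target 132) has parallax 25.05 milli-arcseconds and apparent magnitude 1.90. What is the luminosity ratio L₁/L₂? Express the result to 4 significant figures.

L₁/L₂ = 1.974 × 10^-5

d₁ = 1/p₁ = 1/0.08339″ = 11.992 pc; d₂ = 1/p₂ = 1/0.02505″ = 39.92 pc.
M₁ = m₁ − 5 log₁₀ d₁ + 5 = 11.05 − 5.3945 + 5 = 10.6555.
M₂ = 1.90 − 8.0060 + 5 = -1.1060.
L₁/L₂ = 10^(0.4(M₂ − M₁)) = 10^(0.4 × (-11.7615)) = 10^(-4.70460) = 0.000019742.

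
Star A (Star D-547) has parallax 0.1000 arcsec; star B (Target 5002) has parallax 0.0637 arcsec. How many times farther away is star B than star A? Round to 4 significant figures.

1.570

Since d = 1/p, d_B/d_A = p_A/p_B.
= 0.1000 / 0.0637 = 1.5699.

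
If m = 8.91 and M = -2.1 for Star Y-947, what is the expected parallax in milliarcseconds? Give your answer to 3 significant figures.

0.628 mas

m − M = 8.91 − (-2.1) = 11.01.
d = 10^((m−M)/5 + 1) = 10^3.202 = 1592.2 pc.
p = 1/d = 1/1592.2 = 0.00062806 arcsec = 0.62806 mas.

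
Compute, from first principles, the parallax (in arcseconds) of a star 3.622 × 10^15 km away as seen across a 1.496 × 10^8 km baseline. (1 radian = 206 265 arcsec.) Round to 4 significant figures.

θ ≈ B/d = (1.496 × 10^8) / (3.622 × 10^15) = 4.1303 × 10^-8 rad.
In arcseconds: 4.1303 × 10^-8 × 206265 = 0.0085194″.

0.008519 arcsec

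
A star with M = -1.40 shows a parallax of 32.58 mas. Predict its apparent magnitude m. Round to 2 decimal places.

d = 1/p = 1/0.03258″ = 30.694 pc.
m − M = 5 log₁₀ d − 5 = 5 log₁₀(30.694) − 5 = 7.4353 − 5 = 2.4353.
m = M + (m − M) = -1.40 + 2.4353 = 1.04.

m = 1.04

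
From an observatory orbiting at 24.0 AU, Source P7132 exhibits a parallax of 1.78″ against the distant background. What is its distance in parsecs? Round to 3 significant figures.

13.5 pc

With baseline B (in AU) and parallax p (in arcsec), d = B/p parsecs.
d = 24.0 / 1.78 = 13.483 pc.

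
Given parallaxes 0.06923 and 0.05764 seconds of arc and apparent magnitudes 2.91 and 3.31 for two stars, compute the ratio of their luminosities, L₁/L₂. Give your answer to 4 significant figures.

L₁/L₂ = 1.002

d₁ = 1/p₁ = 1/0.06923″ = 14.445 pc; d₂ = 1/p₂ = 1/0.05764″ = 17.349 pc.
M₁ = m₁ − 5 log₁₀ d₁ + 5 = 2.91 − 5.7986 + 5 = 2.1114.
M₂ = 3.31 − 6.1964 + 5 = 2.1136.
L₁/L₂ = 10^(0.4(M₂ − M₁)) = 10^(0.4 × 0.0022) = 10^0.00088 = 1.002.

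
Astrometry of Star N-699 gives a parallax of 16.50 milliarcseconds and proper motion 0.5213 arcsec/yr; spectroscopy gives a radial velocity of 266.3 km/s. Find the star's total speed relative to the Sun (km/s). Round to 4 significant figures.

d = 1/p = 1/0.01650″ = 60.606 pc.
v_t = 4.740 μ d = 4.740 × 0.5213 × 60.606 = 149.76 km/s.
v = √(v_r² + v_t²) = √(266.3² + 149.76²) = √93343.7 = 305.52 km/s.

305.5 km/s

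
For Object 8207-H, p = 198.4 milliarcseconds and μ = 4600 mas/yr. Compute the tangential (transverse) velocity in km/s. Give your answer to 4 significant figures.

d = 1/p = 1/0.1984″ = 5.0403 pc.
μ = 4600 mas/yr = 4.60 ″/yr.
v_t = 4.74 × μ × d = 4.74 × 4.60 × 5.0403 = 109.9 km/s.

109.9 km/s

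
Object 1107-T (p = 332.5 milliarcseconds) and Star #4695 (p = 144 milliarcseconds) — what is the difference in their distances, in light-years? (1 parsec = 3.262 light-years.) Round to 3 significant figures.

d_A = 1/0.3325″ = 3.0075 pc; d_B = 1/0.1440″ = 6.9444 pc.
|d_B − d_A| = |6.9444 − 3.0075| = 3.9369 pc = 3.9369 × 3.262 ly = 12.842 ly.

12.8 ly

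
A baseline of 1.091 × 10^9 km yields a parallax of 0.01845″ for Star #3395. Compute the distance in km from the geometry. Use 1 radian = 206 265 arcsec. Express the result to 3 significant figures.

θ = 0.01845″ = 0.01845/206265 = 8.9448 × 10^-8 rad.
d = B/θ = (1.091 × 10^9) / (8.9448 × 10^-8) = 1.2197 × 10^16 km.

1.22 × 10^16 km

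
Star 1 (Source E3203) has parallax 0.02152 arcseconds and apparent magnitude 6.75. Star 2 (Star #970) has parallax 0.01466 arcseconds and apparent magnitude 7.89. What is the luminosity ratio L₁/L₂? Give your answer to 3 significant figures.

d₁ = 1/p₁ = 1/0.02152″ = 46.468 pc; d₂ = 1/p₂ = 1/0.01466″ = 68.213 pc.
M₁ = m₁ − 5 log₁₀ d₁ + 5 = 6.75 − 8.3358 + 5 = 3.4142.
M₂ = 7.89 − 9.1693 + 5 = 3.7207.
L₁/L₂ = 10^(0.4(M₂ − M₁)) = 10^(0.4 × 0.3065) = 10^0.12260 = 1.3262.

L₁/L₂ = 1.33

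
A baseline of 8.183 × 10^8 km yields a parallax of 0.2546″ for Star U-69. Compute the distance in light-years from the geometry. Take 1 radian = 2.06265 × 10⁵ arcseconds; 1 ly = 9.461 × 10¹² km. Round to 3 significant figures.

θ = 0.2546″ = 0.2546/206265 = 1.2343 × 10^-6 rad.
d = B/θ = (8.183 × 10^8) / (1.2343 × 10^-6) = 6.6297 × 10^14 km = (6.6297 × 10^14) / (9.461 × 10^12) ly = 70.074 ly.

70.1 ly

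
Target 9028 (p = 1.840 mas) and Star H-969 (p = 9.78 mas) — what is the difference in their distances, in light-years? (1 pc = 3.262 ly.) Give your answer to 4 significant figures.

1439 ly

d_A = 1/0.001840″ = 543.48 pc; d_B = 1/0.009780″ = 102.25 pc.
|d_B − d_A| = |102.25 − 543.48| = 441.23 pc = 441.23 × 3.262 ly = 1439.3 ly.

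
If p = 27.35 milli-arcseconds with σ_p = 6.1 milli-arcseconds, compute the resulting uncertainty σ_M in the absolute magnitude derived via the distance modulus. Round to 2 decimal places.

σ_M = 0.48 mag

M = m − 5 log₁₀ d + 5 = m + 5 log₁₀ p + 5, so ∂M/∂p = 5/(p ln 10).
σ_M = (5/ln 10) · (σ_p/p) = 2.1715 × 6.1/27.35 = 2.1715 × 0.22303 = 0.48431.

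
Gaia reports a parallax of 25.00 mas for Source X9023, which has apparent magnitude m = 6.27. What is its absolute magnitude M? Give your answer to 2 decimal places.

d = 1/p = 1/0.02500″ = 40 pc.
m − M = 5 log₁₀(40) − 5 = 8.0103 − 5 = 3.0103.
M = m − (m − M) = 6.27 − 3.0103 = 3.26.

M = 3.26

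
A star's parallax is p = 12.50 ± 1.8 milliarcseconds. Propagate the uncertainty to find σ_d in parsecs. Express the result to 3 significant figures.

d = 1/p, so σ_d = σ_p / p².
σ_d = 0.00180 / (0.01250)² = 0.00180 / 0.00015625 = 11.52 pc.

11.5 pc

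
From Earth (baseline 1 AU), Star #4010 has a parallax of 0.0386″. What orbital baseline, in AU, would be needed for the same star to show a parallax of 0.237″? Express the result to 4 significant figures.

6.140 AU

Parallax scales linearly with baseline: p ∝ B, so B = p_target / p_Earth × 1 AU.
B = 0.237 / 0.0386 = 6.1399 AU.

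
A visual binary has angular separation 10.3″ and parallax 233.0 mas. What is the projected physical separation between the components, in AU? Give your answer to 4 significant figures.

d = 1/p = 1/0.2330″ = 4.2918 pc.
At distance d (pc), an angle of θ arcsec spans θ·d AU: s = 10.3 × 4.2918 = 44.206 AU.

44.21 AU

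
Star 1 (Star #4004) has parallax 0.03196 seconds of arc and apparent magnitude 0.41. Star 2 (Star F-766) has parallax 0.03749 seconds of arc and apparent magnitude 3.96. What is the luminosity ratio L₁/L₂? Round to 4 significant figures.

d₁ = 1/p₁ = 1/0.03196″ = 31.289 pc; d₂ = 1/p₂ = 1/0.03749″ = 26.674 pc.
M₁ = m₁ − 5 log₁₀ d₁ + 5 = 0.41 − 7.4770 + 5 = -2.0670.
M₂ = 3.96 − 7.1304 + 5 = 1.8296.
L₁/L₂ = 10^(0.4(M₂ − M₁)) = 10^(0.4 × 3.8966) = 10^1.55864 = 36.194.

L₁/L₂ = 36.19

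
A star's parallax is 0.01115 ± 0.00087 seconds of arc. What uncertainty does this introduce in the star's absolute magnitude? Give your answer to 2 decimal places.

σ_M = 0.17 mag

M = m − 5 log₁₀ d + 5 = m + 5 log₁₀ p + 5, so ∂M/∂p = 5/(p ln 10).
σ_M = (5/ln 10) · (σ_p/p) = 2.1715 × 0.00087/0.01115 = 2.1715 × 0.078027 = 0.16944.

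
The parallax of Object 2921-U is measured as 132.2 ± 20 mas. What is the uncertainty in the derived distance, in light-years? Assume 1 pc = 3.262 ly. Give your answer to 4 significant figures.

3.733 ly

d = 1/p, so σ_d = σ_p / p².
σ_d = 0.0200 / (0.1322)² = 0.0200 / 0.017477 = 1.1444 pc = 1.1444 × 3.262 ly = 3.733 ly.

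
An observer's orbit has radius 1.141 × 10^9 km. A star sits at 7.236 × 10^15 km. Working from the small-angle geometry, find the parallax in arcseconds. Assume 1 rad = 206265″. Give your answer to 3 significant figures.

θ ≈ B/d = (1.141 × 10^9) / (7.236 × 10^15) = 1.5768 × 10^-7 rad.
In arcseconds: 1.5768 × 10^-7 × 206265 = 0.032524″.

0.0325 arcsec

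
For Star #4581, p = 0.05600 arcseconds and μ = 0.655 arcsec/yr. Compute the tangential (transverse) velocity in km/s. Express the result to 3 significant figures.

d = 1/p = 1/0.05600″ = 17.857 pc.
v_t = 4.74 × μ × d = 4.74 × 0.655 × 17.857 = 55.441 km/s.

55.4 km/s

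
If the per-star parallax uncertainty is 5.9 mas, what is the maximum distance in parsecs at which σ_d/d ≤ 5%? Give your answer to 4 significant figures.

σ_d/d = σ_p/p, so the condition is σ_p/p ≤ 0.05, i.e. p ≥ σ_p/0.05.
p_min = 5.9/0.05 = 118 mas = 0.118 arcsec.
d_max = 1/p_min = 1/0.118 = 8.4746 pc.

8.475 pc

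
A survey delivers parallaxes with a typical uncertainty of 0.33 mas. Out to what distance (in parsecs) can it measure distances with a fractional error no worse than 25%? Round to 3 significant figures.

758 pc

σ_d/d = σ_p/p, so the condition is σ_p/p ≤ 0.25, i.e. p ≥ σ_p/0.25.
p_min = 0.33/0.25 = 1.32 mas = 0.00132 arcsec.
d_max = 1/p_min = 1/0.00132 = 757.58 pc.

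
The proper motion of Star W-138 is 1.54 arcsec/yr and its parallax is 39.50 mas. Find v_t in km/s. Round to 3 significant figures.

185 km/s

d = 1/p = 1/0.03950″ = 25.316 pc.
v_t = 4.74 × μ × d = 4.74 × 1.54 × 25.316 = 184.8 km/s.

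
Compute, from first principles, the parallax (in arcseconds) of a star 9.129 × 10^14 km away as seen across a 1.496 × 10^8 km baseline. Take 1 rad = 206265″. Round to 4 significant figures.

θ ≈ B/d = (1.496 × 10^8) / (9.129 × 10^14) = 1.6387 × 10^-7 rad.
In arcseconds: 1.6387 × 10^-7 × 206265 = 0.033801″.

0.03380 arcsec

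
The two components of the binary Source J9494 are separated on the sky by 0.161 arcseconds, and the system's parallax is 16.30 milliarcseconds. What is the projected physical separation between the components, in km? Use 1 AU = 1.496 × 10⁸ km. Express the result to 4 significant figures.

1.478 × 10^9 km

d = 1/p = 1/0.01630″ = 61.35 pc.
At distance d (pc), an angle of θ arcsec spans θ·d AU: s = 0.161 × 61.35 = 9.8774 AU.
= 9.8774 × 1.496 × 10⁸ km = 1.4777 × 10^9 km.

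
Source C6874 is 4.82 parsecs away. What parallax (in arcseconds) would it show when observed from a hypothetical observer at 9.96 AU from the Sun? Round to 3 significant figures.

p (arcsec) = B (AU) / d (pc).
p = 9.96 / 4.82 = 2.0664 arcsec.

2.07 arcsec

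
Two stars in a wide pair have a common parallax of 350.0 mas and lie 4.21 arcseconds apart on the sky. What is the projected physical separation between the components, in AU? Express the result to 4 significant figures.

d = 1/p = 1/0.3500″ = 2.8571 pc.
At distance d (pc), an angle of θ arcsec spans θ·d AU: s = 4.21 × 2.8571 = 12.028 AU.

12.03 AU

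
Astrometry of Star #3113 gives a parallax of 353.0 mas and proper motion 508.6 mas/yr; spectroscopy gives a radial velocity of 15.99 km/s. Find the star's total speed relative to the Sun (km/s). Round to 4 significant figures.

17.39 km/s

d = 1/p = 1/0.3530″ = 2.8329 pc.
μ = 508.6 mas/yr = 0.5086 ″/yr.
v_t = 4.740 μ d = 4.740 × 0.5086 × 2.8329 = 6.8295 km/s.
v = √(v_r² + v_t²) = √(15.99² + 6.8295²) = √302.322 = 17.387 km/s.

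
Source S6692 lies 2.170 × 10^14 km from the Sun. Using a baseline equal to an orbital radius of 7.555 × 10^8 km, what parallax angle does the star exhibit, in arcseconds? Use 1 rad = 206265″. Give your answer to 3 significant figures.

θ ≈ B/d = (7.555 × 10^8) / (2.170 × 10^14) = 3.4816 × 10^-6 rad.
In arcseconds: 3.4816 × 10^-6 × 206265 = 0.71813″.

0.718 arcsec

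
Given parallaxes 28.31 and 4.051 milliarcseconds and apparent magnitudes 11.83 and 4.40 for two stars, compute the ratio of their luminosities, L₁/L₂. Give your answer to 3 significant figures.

d₁ = 1/p₁ = 1/0.02831″ = 35.323 pc; d₂ = 1/p₂ = 1/0.004051″ = 246.85 pc.
M₁ = m₁ − 5 log₁₀ d₁ + 5 = 11.83 − 7.7403 + 5 = 9.0897.
M₂ = 4.40 − 11.9622 + 5 = -2.5622.
L₁/L₂ = 10^(0.4(M₂ − M₁)) = 10^(0.4 × (-11.6519)) = 10^(-4.66076) = 0.000021839.

L₁/L₂ = 2.18 × 10^-5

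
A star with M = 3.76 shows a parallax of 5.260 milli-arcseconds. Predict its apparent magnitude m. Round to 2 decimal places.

m = 10.16

d = 1/p = 1/0.005260″ = 190.11 pc.
m − M = 5 log₁₀ d − 5 = 5 log₁₀(190.11) − 5 = 11.3950 − 5 = 6.3950.
m = M + (m − M) = 3.76 + 6.3950 = 10.16.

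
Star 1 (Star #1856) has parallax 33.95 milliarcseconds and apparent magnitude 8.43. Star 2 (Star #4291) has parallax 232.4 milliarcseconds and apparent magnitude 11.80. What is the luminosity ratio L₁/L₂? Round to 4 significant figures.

d₁ = 1/p₁ = 1/0.03395″ = 29.455 pc; d₂ = 1/p₂ = 1/0.2324″ = 4.3029 pc.
M₁ = m₁ − 5 log₁₀ d₁ + 5 = 8.43 − 7.3458 + 5 = 6.0842.
M₂ = 11.80 − 3.1688 + 5 = 13.6312.
L₁/L₂ = 10^(0.4(M₂ − M₁)) = 10^(0.4 × 7.5470) = 10^3.01880 = 1044.2.

L₁/L₂ = 1044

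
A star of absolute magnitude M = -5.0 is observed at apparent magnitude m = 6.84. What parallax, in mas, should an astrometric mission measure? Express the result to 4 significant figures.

m − M = 6.84 − (-5.0) = 11.84.
d = 10^((m−M)/5 + 1) = 10^3.368 = 2333.5 pc.
p = 1/d = 1/2333.5 = 0.00042854 arcsec = 0.42854 mas.

0.4285 mas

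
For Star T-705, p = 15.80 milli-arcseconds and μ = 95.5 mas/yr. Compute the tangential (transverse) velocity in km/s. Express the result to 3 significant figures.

d = 1/p = 1/0.01580″ = 63.291 pc.
μ = 95.5 mas/yr = 0.0955 ″/yr.
v_t = 4.74 × μ × d = 4.74 × 0.0955 × 63.291 = 28.65 km/s.

28.7 km/s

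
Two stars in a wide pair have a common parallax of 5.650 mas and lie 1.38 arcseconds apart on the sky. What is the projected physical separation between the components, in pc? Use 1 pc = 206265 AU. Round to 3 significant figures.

d = 1/p = 1/0.005650″ = 176.99 pc.
At distance d (pc), an angle of θ arcsec spans θ·d AU: s = 1.38 × 176.99 = 244.25 AU.
= 244.25 / 206265 = 0.0011842 pc.

0.00118 pc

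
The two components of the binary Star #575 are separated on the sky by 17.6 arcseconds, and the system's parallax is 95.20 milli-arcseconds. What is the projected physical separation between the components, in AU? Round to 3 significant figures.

185 AU

d = 1/p = 1/0.09520″ = 10.504 pc.
At distance d (pc), an angle of θ arcsec spans θ·d AU: s = 17.6 × 10.504 = 184.87 AU.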